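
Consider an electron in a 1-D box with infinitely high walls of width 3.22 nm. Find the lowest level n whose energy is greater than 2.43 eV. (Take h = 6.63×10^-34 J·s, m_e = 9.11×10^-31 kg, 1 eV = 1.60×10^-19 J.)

n = 9

E_1 = h²/(8m_eL²) = 5.817×10^-21 J = 0.03636 eV.
Need n² > 2.43/0.03636 = 66.83, i.e. n > 8.175.
The smallest integer satisfying this is n = 9.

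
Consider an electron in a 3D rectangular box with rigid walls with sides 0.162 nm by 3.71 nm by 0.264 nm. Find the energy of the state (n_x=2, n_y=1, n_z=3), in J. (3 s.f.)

For a 3D rectangular well E = (h²/8m_e)·Σ n_i²/L_i² = (6.626×10^-34)²/(8·9.109×10^-31) · [2²/(0.162 nm)² + 1²/(3.71 nm)² + 3²/(0.264 nm)²].
Evaluating gives E = 1.70×10^-17 J.

E = 1.70×10^-17 J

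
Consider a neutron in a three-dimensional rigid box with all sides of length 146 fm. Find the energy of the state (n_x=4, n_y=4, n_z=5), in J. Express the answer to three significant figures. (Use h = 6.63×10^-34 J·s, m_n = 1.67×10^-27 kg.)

E = 8.80×10^-14 J

For a 3D rectangular well E = (h²/8m_n)·Σ n_i²/L_i² = (6.63×10^-34)²/(8·1.67×10^-27) · [4²/(146 fm)² + 4²/(146 fm)² + 5²/(146 fm)²].
Evaluating gives E = 8.80×10^-14 J.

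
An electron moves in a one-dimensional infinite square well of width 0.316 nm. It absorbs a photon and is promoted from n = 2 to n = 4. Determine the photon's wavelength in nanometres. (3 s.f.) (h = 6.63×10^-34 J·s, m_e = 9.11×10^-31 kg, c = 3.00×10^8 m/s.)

λ = 27.4 nm

E_1 = h²/(8m_eL²) = 6.040×10^-19 J, so ΔE = (4² − 2²)E_1 = 7.248×10^-18 J.
λ = hc/ΔE = (6.63×10^-34·3.00×10^8)/7.248×10^-18 = 2.74×10^-8 m = 27.4 nm.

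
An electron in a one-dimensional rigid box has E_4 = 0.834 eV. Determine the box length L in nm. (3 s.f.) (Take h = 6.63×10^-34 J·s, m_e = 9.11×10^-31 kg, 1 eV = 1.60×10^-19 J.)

From E_n = n²h²/(8m_eL²), L = n·h/√(8m_eE_n).
E_4 = 0.834 eV = 1.334×10^-19 J, so L = 4·6.63×10^-34/√(8·9.11×10^-31·1.334×10^-19) = 2.69×10^-9 m = 2.69 nm.

L = 2.69 nm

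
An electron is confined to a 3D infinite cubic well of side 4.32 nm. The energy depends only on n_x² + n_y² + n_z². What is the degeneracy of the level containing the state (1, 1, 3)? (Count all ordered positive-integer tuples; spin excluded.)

The level has n_x² + n_y² + n_z² = 11. The ordered positive-integer solutions are (1, 1, 3), (1, 3, 1), (3, 1, 1).
That gives 3 states.

degeneracy = 3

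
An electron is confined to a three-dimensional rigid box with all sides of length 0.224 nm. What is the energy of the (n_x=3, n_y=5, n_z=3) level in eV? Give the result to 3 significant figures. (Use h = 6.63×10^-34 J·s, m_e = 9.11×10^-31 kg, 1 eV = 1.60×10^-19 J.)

E = 323 eV

For a 3D rectangular well E = (h²/8m_e)·Σ n_i²/L_i² = (6.63×10^-34)²/(8·9.11×10^-31) · [3²/(0.224 nm)² + 5²/(0.224 nm)² + 3²/(0.224 nm)²].
Evaluating gives E = 5.169×10^-17 J = 323 eV.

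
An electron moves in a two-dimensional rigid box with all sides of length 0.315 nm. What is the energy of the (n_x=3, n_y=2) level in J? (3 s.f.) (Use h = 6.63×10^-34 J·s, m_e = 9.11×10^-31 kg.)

E = 7.90×10^-18 J

For a 2D rectangular well E = (h²/8m_e)·Σ n_i²/L_i² = (6.63×10^-34)²/(8·9.11×10^-31) · [3²/(0.315 nm)² + 2²/(0.315 nm)²].
Evaluating gives E = 7.90×10^-18 J.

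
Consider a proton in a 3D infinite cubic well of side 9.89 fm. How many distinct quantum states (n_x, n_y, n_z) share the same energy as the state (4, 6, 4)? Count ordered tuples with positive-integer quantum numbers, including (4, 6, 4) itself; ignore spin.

The level has n_x² + n_y² + n_z² = 68. The ordered positive-integer solutions are (4, 4, 6), (4, 6, 4), (6, 4, 4).
That gives 3 states.

degeneracy = 3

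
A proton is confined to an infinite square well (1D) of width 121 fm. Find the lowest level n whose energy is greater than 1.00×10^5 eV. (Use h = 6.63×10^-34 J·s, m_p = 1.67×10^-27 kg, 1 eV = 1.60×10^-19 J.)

n = 3

E_1 = h²/(8m_pL²) = 2.247×10^-15 J = 1.404×10^4 eV.
Need n² > 1.00×10^5/1.404×10^4 = 7.123, i.e. n > 2.669.
The smallest integer satisfying this is n = 3.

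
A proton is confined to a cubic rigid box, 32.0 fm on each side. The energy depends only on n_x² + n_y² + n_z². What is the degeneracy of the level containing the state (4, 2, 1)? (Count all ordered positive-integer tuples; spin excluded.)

degeneracy = 6

The level has n_x² + n_y² + n_z² = 21. The ordered positive-integer solutions are (1, 2, 4), (1, 4, 2), (2, 1, 4), (2, 4, 1), (4, 1, 2), (4, 2, 1).
That gives 6 states.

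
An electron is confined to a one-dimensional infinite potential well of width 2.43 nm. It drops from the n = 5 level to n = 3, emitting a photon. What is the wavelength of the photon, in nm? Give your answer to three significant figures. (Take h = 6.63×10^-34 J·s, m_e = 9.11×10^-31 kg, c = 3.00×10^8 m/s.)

λ = 1.22×10^3 nm

E_1 = h²/(8m_eL²) = 1.021×10^-20 J, so ΔE = (5² − 3²)E_1 = 1.634×10^-19 J.
λ = hc/ΔE = (6.63×10^-34·3.00×10^8)/1.634×10^-19 = 1.22×10^-6 m = 1.22×10^3 nm.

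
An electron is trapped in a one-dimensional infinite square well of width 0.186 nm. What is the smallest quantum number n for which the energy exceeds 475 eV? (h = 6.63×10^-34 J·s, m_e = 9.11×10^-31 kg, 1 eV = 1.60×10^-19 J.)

E_1 = h²/(8m_eL²) = 1.743×10^-18 J = 10.89 eV.
Need n² > 475/10.89 = 43.62, i.e. n > 6.605.
The smallest integer satisfying this is n = 7.

n = 7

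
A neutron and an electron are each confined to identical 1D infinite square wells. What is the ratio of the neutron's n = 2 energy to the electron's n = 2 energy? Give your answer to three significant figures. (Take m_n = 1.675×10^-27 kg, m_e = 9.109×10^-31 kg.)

5.44×10^-4

E_n ∝ 1/m at fixed n and L, so the ratio is m_e/m_n = 9.109×10^-31/1.675×10^-27 = 5.44×10^-4.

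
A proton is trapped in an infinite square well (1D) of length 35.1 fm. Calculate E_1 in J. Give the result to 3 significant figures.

For an infinite well E_n = n²h²/(8m_pL²), so E_1 = h²/(8m_pL²) = (6.626×10^-34)²/(8·1.673×10^-27·(3.51×10^-14 m)²) = 2.663×10^-14 J.

E_1 = 2.66×10^-14 J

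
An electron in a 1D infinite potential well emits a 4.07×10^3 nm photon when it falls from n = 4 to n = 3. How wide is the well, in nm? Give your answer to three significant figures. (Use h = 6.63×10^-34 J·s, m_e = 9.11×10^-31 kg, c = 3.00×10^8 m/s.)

The photon carries ΔE = hc/λ = 6.63×10^-34·3.00×10^8/4.07×10^-6 m = 4.887×10^-20 J.
Since ΔE = (4² − 3²)E_1, E_1 = 6.981×10^-21 J, and L = h/√(8m_eE_1) = 2.94×10^-9 m = 2.94 nm.

L = 2.94 nm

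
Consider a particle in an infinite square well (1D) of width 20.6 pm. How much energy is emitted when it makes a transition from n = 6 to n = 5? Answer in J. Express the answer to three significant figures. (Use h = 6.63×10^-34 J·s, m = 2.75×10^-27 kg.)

E_1 = h²/(8mL²) = 4.708×10^-20 J.
|ΔE| = |6² − 5²|·E_1 = 11·4.708×10^-20 J = 5.18×10^-19 J.

|ΔE| = 5.18×10^-19 J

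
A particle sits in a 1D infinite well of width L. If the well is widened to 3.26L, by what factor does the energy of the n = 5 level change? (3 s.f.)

0.0941

E_n ∝ 1/L², so the energy scales by 1/3.26² = 0.0941.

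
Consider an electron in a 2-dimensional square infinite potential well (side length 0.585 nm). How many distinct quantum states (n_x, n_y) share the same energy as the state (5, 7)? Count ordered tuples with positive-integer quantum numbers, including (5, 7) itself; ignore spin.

The level has n_x² + n_y² = 74. The ordered positive-integer solutions are (5, 7), (7, 5).
That gives 2 states.

degeneracy = 2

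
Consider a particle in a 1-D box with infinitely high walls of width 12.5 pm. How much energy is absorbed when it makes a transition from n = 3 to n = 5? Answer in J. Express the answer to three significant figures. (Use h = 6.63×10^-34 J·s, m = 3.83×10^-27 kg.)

|ΔE| = 1.47×10^-18 J

E_1 = h²/(8mL²) = 9.182×10^-20 J.
|ΔE| = |3² − 5²|·E_1 = 16·9.182×10^-20 J = 1.47×10^-18 J.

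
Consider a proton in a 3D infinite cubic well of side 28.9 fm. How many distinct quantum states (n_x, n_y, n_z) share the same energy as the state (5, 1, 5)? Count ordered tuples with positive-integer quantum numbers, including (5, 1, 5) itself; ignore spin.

degeneracy = 6

The level has n_x² + n_y² + n_z² = 51. The ordered positive-integer solutions are (1, 1, 7), (1, 5, 5), (1, 7, 1), (5, 1, 5), (5, 5, 1), (7, 1, 1).
That gives 6 states.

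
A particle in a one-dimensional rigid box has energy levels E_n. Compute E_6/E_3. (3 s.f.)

4.00

E_n ∝ n², so E_6/E_3 = 6²/3² = 36/9 = 4.00.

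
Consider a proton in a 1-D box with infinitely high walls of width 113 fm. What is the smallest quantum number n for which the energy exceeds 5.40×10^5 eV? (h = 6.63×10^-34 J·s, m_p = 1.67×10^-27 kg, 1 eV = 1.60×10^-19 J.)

E_1 = h²/(8m_pL²) = 2.577×10^-15 J = 1.611×10^4 eV.
Need n² > 5.40×10^5/1.611×10^4 = 33.52, i.e. n > 5.790.
The smallest integer satisfying this is n = 6.

n = 6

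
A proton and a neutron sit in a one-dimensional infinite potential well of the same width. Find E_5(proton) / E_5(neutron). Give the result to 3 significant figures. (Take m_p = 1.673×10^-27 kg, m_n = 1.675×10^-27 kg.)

E_n ∝ 1/m at fixed n and L, so the ratio is m_n/m_p = 1.675×10^-27/1.673×10^-27 = 1.00.

1.00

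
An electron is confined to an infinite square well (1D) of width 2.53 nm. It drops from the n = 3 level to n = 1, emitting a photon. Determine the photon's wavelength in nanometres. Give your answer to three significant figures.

E_1 = h²/(8m_eL²) = 9.412×10^-21 J, so ΔE = (3² − 1²)E_1 = 7.530×10^-20 J.
λ = hc/ΔE = (6.626×10^-34·2.998×10^8)/7.530×10^-20 = 2.64×10^-6 m = 2.64×10^3 nm.

λ = 2.64×10^3 nm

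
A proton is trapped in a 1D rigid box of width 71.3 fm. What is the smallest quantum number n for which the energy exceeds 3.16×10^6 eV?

n = 9

E_1 = h²/(8m_pL²) = 6.453×10^-15 J = 4.028×10^4 eV.
Need n² > 3.16×10^6/4.028×10^4 = 78.45, i.e. n > 8.857.
The smallest integer satisfying this is n = 9.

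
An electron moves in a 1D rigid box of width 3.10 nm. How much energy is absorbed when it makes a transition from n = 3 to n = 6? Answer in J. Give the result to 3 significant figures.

E_1 = h²/(8m_eL²) = 6.269×10^-21 J.
|ΔE| = |3² − 6²|·E_1 = 27·6.269×10^-21 J = 1.69×10^-19 J.

|ΔE| = 1.69×10^-19 J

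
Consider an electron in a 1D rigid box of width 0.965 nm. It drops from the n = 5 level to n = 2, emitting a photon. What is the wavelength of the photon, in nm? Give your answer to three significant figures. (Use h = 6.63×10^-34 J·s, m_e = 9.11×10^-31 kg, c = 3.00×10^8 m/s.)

E_1 = h²/(8m_eL²) = 6.477×10^-20 J, so ΔE = (5² − 2²)E_1 = 1.360×10^-18 J.
λ = hc/ΔE = (6.63×10^-34·3.00×10^8)/1.360×10^-18 = 1.46×10^-7 m = 146 nm.

λ = 146 nm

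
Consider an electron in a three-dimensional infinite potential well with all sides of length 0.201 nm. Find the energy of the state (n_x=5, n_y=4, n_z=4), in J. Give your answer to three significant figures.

For a 3D rectangular well E = (h²/8m_e)·Σ n_i²/L_i² = (6.626×10^-34)²/(8·9.109×10^-31) · [5²/(0.201 nm)² + 4²/(0.201 nm)² + 4²/(0.201 nm)²].
Evaluating gives E = 8.50×10^-17 J.

E = 8.50×10^-17 J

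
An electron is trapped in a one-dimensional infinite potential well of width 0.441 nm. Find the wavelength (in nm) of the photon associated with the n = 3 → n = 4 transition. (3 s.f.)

E_1 = h²/(8m_eL²) = 3.098×10^-19 J, so ΔE = (4² − 3²)E_1 = 2.169×10^-18 J.
λ = hc/ΔE = (6.626×10^-34·2.998×10^8)/2.169×10^-18 = 9.16×10^-8 m = 91.6 nm.

λ = 91.6 nm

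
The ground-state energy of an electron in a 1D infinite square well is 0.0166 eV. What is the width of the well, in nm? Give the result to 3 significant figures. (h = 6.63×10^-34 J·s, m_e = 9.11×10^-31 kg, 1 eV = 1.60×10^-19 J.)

From E_n = n²h²/(8m_eL²), L = n·h/√(8m_eE_n).
E_1 = 0.0166 eV = 2.656×10^-21 J, so L = 1·6.63×10^-34/√(8·9.11×10^-31·2.656×10^-21) = 4.77×10^-9 m = 4.77 nm.

L = 4.77 nm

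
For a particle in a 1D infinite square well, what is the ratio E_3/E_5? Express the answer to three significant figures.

E_n ∝ n², so E_3/E_5 = 3²/5² = 9/25 = 0.360.

0.360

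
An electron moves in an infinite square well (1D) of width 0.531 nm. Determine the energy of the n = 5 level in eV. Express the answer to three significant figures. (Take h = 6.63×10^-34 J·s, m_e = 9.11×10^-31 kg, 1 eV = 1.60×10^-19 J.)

For an infinite well E_n = n²h²/(8m_eL²), so E_1 = h²/(8m_eL²) = (6.63×10^-34)²/(8·9.11×10^-31·(5.31×10^-10 m)²) = 2.139×10^-19 J.
Then E_5 = 5²·E_1 = 25·2.139×10^-19 J = 5.348×10^-18 J.
Converting, E_5 = 5.348×10^-18 J / (1.60×10^-19 J/eV) = 33.4 eV.

E_5 = 33.4 eV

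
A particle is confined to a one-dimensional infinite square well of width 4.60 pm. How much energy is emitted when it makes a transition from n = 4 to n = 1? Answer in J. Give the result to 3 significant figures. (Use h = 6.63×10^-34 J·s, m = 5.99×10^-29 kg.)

E_1 = h²/(8mL²) = 4.335×10^-17 J.
|ΔE| = |4² − 1²|·E_1 = 15·4.335×10^-17 J = 6.50×10^-16 J.

|ΔE| = 6.50×10^-16 J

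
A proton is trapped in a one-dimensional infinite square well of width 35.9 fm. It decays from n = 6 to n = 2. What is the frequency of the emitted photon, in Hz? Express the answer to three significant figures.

E_1 = h²/(8m_pL²) = 2.545×10^-14 J and ΔE = (6² − 2²)E_1 = 8.144×10^-13 J.
f = ΔE/h = 8.144×10^-13/6.626×10^-34 = 1.23×10^21 Hz.

f = 1.23×10^21 Hz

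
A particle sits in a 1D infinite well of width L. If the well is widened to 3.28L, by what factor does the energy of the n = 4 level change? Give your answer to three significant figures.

E_n ∝ 1/L², so the energy scales by 1/3.28² = 0.0930.

0.0930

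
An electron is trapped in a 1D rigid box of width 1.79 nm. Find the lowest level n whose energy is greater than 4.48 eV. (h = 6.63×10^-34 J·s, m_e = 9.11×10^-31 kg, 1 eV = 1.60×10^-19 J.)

n = 7

E_1 = h²/(8m_eL²) = 1.882×10^-20 J = 0.1176 eV.
Need n² > 4.48/0.1176 = 38.10, i.e. n > 6.173.
The smallest integer satisfying this is n = 7.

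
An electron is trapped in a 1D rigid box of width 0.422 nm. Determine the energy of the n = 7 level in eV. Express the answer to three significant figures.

E_7 = 103 eV

For an infinite well E_n = n²h²/(8m_eL²), so E_1 = h²/(8m_eL²) = (6.626×10^-34)²/(8·9.109×10^-31·(4.22×10^-10 m)²) = 3.383×10^-19 J.
Then E_7 = 7²·E_1 = 49·3.383×10^-19 J = 1.658×10^-17 J.
Converting, E_7 = 1.658×10^-17 J / (1.602×10^-19 J/eV) = 103 eV.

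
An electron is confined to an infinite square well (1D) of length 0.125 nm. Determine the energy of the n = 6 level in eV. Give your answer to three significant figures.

For an infinite well E_n = n²h²/(8m_eL²), so E_1 = h²/(8m_eL²) = (6.626×10^-34)²/(8·9.109×10^-31·(1.25×10^-10 m)²) = 3.856×10^-18 J.
Then E_6 = 6²·E_1 = 36·3.856×10^-18 J = 1.388×10^-16 J.
Converting, E_6 = 1.388×10^-16 J / (1.602×10^-19 J/eV) = 866 eV.

E_6 = 866 eV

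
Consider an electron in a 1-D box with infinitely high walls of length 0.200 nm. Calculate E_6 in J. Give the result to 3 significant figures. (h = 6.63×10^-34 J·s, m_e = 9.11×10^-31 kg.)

For an infinite well E_n = n²h²/(8m_eL²), so E_1 = h²/(8m_eL²) = (6.63×10^-34)²/(8·9.11×10^-31·(2.00×10^-10 m)²) = 1.508×10^-18 J.
Then E_6 = 6²·E_1 = 36·1.508×10^-18 J = 5.43×10^-17 J.

E_6 = 5.43×10^-17 J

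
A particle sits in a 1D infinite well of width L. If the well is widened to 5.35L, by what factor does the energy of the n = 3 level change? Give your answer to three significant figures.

E_n ∝ 1/L², so the energy scales by 1/5.35² = 0.0349.

0.0349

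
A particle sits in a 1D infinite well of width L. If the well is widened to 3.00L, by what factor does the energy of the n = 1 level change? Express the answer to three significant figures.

0.111

E_n ∝ 1/L², so the energy scales by 1/3.00² = 0.111.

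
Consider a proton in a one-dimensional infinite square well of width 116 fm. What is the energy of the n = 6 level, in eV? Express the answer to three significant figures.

E_6 = 5.48×10^5 eV

For an infinite well E_n = n²h²/(8m_pL²), so E_1 = h²/(8m_pL²) = (6.626×10^-34)²/(8·1.673×10^-27·(1.16×10^-13 m)²) = 2.438×10^-15 J.
Then E_6 = 6²·E_1 = 36·2.438×10^-15 J = 8.777×10^-14 J.
Converting, E_6 = 8.777×10^-14 J / (1.602×10^-19 J/eV) = 5.48×10^5 eV.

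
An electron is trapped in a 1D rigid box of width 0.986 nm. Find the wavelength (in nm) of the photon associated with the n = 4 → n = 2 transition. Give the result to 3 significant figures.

λ = 267 nm

E_1 = h²/(8m_eL²) = 6.197×10^-20 J, so ΔE = (4² − 2²)E_1 = 7.436×10^-19 J.
λ = hc/ΔE = (6.626×10^-34·2.998×10^8)/7.436×10^-19 = 2.67×10^-7 m = 267 nm.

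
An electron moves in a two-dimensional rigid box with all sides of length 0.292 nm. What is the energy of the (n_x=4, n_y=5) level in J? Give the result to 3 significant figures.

E = 2.90×10^-17 J

For a 2D rectangular well E = (h²/8m_e)·Σ n_i²/L_i² = (6.626×10^-34)²/(8·9.109×10^-31) · [4²/(0.292 nm)² + 5²/(0.292 nm)²].
Evaluating gives E = 2.90×10^-17 J.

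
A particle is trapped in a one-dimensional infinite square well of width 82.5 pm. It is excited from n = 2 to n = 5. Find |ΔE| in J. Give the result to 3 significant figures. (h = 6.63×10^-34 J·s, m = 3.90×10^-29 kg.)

E_1 = h²/(8mL²) = 2.070×10^-19 J.
|ΔE| = |2² − 5²|·E_1 = 21·2.070×10^-19 J = 4.35×10^-18 J.

|ΔE| = 4.35×10^-18 J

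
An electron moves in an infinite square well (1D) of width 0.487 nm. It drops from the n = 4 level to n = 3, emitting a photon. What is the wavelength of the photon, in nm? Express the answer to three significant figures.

λ = 112 nm

E_1 = h²/(8m_eL²) = 2.540×10^-19 J, so ΔE = (4² − 3²)E_1 = 1.778×10^-18 J.
λ = hc/ΔE = (6.626×10^-34·2.998×10^8)/1.778×10^-18 = 1.12×10^-7 m = 112 nm.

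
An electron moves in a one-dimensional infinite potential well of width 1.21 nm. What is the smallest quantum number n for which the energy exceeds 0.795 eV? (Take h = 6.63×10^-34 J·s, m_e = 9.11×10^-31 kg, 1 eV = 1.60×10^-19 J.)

E_1 = h²/(8m_eL²) = 4.120×10^-20 J = 0.2575 eV.
Need n² > 0.795/0.2575 = 3.087, i.e. n > 1.757.
The smallest integer satisfying this is n = 2.

n = 2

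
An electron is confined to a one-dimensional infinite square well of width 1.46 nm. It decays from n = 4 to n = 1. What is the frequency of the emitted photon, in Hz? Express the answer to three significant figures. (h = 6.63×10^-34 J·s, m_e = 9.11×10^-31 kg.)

E_1 = h²/(8m_eL²) = 2.830×10^-20 J and ΔE = (4² − 1²)E_1 = 4.245×10^-19 J.
f = ΔE/h = 4.245×10^-19/6.63×10^-34 = 6.40×10^14 Hz.

f = 6.40×10^14 Hz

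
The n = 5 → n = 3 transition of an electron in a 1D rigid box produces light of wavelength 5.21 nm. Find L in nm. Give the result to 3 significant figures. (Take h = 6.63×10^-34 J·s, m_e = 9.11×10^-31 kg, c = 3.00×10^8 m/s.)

L = 0.159 nm

The photon carries ΔE = hc/λ = 6.63×10^-34·3.00×10^8/5.21×10^-9 m = 3.818×10^-17 J.
Since ΔE = (5² − 3²)E_1, E_1 = 2.386×10^-18 J, and L = h/√(8m_eE_1) = 1.59×10^-10 m = 0.159 nm.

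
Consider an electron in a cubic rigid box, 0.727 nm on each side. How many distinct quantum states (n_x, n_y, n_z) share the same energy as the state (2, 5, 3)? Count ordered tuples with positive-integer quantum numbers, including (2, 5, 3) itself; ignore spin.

The level has n_x² + n_y² + n_z² = 38. The ordered positive-integer solutions are (1, 1, 6), (1, 6, 1), (2, 3, 5), (2, 5, 3), (3, 2, 5), (3, 5, 2), (5, 2, 3), (5, 3, 2), (6, 1, 1).
That gives 9 states.

degeneracy = 9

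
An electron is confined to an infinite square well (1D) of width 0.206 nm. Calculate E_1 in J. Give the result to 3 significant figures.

For an infinite well E_n = n²h²/(8m_eL²), so E_1 = h²/(8m_eL²) = (6.626×10^-34)²/(8·9.109×10^-31·(2.06×10^-10 m)²) = 1.420×10^-18 J.

E_1 = 1.42×10^-18 J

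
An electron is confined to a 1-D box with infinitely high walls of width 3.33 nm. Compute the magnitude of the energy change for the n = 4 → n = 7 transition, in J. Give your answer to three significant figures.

E_1 = h²/(8m_eL²) = 5.433×10^-21 J.
|ΔE| = |4² − 7²|·E_1 = 33·5.433×10^-21 J = 1.79×10^-19 J.

|ΔE| = 1.79×10^-19 J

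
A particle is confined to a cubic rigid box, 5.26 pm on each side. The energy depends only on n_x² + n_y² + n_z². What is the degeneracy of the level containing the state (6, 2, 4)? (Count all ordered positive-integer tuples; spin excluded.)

The level has n_x² + n_y² + n_z² = 56. The ordered positive-integer solutions are (2, 4, 6), (2, 6, 4), (4, 2, 6), (4, 6, 2), (6, 2, 4), (6, 4, 2).
That gives 6 states.

degeneracy = 6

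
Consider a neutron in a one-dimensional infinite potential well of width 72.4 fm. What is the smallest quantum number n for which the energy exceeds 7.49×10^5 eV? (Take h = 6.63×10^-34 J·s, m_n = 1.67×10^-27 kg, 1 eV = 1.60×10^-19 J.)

n = 5

E_1 = h²/(8m_nL²) = 6.277×10^-15 J = 3.923×10^4 eV.
Need n² > 7.49×10^5/3.923×10^4 = 19.09, i.e. n > 4.369.
The smallest integer satisfying this is n = 5.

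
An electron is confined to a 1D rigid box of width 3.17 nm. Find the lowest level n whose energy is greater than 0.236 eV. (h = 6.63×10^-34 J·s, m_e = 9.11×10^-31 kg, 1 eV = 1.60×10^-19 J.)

E_1 = h²/(8m_eL²) = 6.002×10^-21 J = 0.03751 eV.
Need n² > 0.236/0.03751 = 6.292, i.e. n > 2.508.
The smallest integer satisfying this is n = 3.

n = 3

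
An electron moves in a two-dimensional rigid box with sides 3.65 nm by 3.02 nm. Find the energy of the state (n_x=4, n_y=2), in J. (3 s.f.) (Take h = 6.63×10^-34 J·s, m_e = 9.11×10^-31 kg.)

E = 9.89×10^-20 J

For a 2D rectangular well E = (h²/8m_e)·Σ n_i²/L_i² = (6.63×10^-34)²/(8·9.11×10^-31) · [4²/(3.65 nm)² + 2²/(3.02 nm)²].
Evaluating gives E = 9.89×10^-20 J.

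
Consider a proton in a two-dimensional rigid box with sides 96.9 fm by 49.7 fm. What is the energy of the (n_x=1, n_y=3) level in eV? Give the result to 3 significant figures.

E = 7.68×10^5 eV

For a 2D rectangular well E = (h²/8m_p)·Σ n_i²/L_i² = (6.626×10^-34)²/(8·1.673×10^-27) · [1²/(96.9 fm)² + 3²/(49.7 fm)²].
Evaluating gives E = 1.230×10^-13 J = 7.68×10^5 eV.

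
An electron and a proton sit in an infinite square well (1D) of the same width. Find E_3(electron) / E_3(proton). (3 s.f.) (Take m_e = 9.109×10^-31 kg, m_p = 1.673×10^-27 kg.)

1.84×10^3

E_n ∝ 1/m at fixed n and L, so the ratio is m_p/m_e = 1.673×10^-27/9.109×10^-31 = 1.84×10^3.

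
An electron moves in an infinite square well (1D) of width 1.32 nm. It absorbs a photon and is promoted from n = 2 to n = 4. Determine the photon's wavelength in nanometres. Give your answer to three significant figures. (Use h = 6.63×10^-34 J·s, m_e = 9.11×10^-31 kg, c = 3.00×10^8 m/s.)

E_1 = h²/(8m_eL²) = 3.462×10^-20 J, so ΔE = (4² − 2²)E_1 = 4.154×10^-19 J.
λ = hc/ΔE = (6.63×10^-34·3.00×10^8)/4.154×10^-19 = 4.79×10^-7 m = 479 nm.

λ = 479 nm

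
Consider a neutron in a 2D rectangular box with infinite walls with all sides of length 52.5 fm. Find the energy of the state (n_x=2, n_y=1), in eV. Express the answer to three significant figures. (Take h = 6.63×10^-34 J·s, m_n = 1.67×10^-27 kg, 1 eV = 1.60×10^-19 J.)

E = 3.73×10^5 eV

For a 2D rectangular well E = (h²/8m_n)·Σ n_i²/L_i² = (6.63×10^-34)²/(8·1.67×10^-27) · [2²/(52.5 fm)² + 1²/(52.5 fm)²].
Evaluating gives E = 5.969×10^-14 J = 3.73×10^5 eV.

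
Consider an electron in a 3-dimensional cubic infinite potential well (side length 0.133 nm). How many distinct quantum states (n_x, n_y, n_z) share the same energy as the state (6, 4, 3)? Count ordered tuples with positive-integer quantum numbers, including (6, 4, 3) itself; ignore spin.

The level has n_x² + n_y² + n_z² = 61. The ordered positive-integer solutions are (3, 4, 6), (3, 6, 4), (4, 3, 6), (4, 6, 3), (6, 3, 4), (6, 4, 3).
That gives 6 states.

degeneracy = 6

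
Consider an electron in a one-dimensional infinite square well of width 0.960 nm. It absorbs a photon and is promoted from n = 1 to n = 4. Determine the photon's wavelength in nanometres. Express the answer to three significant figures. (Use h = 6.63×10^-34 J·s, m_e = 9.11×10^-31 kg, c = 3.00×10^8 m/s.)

λ = 203 nm

E_1 = h²/(8m_eL²) = 6.544×10^-20 J, so ΔE = (4² − 1²)E_1 = 9.816×10^-19 J.
λ = hc/ΔE = (6.63×10^-34·3.00×10^8)/9.816×10^-19 = 2.03×10^-7 m = 203 nm.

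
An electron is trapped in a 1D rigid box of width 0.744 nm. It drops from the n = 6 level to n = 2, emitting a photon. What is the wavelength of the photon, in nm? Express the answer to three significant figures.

E_1 = h²/(8m_eL²) = 1.088×10^-19 J, so ΔE = (6² − 2²)E_1 = 3.482×10^-18 J.
λ = hc/ΔE = (6.626×10^-34·2.998×10^8)/3.482×10^-18 = 5.70×10^-8 m = 57.0 nm.

λ = 57.0 nm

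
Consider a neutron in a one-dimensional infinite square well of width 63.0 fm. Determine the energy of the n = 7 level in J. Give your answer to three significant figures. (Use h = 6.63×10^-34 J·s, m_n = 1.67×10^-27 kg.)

E_7 = 4.06×10^-13 J

For an infinite well E_n = n²h²/(8m_nL²), so E_1 = h²/(8m_nL²) = (6.63×10^-34)²/(8·1.67×10^-27·(6.30×10^-14 m)²) = 8.290×10^-15 J.
Then E_7 = 7²·E_1 = 49·8.290×10^-15 J = 4.06×10^-13 J.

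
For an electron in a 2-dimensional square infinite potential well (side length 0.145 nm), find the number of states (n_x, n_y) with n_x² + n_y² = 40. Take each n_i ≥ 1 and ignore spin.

degeneracy = 2

The level has n_x² + n_y² = 40. The ordered positive-integer solutions are (2, 6), (6, 2).
That gives 2 states.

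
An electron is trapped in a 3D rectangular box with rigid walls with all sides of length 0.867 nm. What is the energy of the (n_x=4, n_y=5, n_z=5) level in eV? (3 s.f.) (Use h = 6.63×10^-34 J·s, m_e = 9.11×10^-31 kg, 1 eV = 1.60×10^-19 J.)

For a 3D rectangular well E = (h²/8m_e)·Σ n_i²/L_i² = (6.63×10^-34)²/(8·9.11×10^-31) · [4²/(0.867 nm)² + 5²/(0.867 nm)² + 5²/(0.867 nm)²].
Evaluating gives E = 5.296×10^-18 J = 33.1 eV.

E = 33.1 eV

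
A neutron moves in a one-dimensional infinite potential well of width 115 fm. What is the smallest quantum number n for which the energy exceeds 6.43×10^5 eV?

E_1 = h²/(8m_nL²) = 2.477×10^-15 J = 1.546×10^4 eV.
Need n² > 6.43×10^5/1.546×10^4 = 41.59, i.e. n > 6.449.
The smallest integer satisfying this is n = 7.

n = 7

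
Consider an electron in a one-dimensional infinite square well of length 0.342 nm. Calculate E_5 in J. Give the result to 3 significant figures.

For an infinite well E_n = n²h²/(8m_eL²), so E_1 = h²/(8m_eL²) = (6.626×10^-34)²/(8·9.109×10^-31·(3.42×10^-10 m)²) = 5.151×10^-19 J.
Then E_5 = 5²·E_1 = 25·5.151×10^-19 J = 1.29×10^-17 J.

E_5 = 1.29×10^-17 J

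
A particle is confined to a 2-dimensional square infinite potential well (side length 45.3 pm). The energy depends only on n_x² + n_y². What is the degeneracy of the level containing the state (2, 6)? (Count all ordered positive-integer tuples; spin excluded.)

The level has n_x² + n_y² = 40. The ordered positive-integer solutions are (2, 6), (6, 2).
That gives 2 states.

degeneracy = 2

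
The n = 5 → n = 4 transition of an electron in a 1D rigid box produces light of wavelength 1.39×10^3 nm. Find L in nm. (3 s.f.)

The photon carries ΔE = hc/λ = 6.626×10^-34·2.998×10^8/1.39×10^-6 m = 1.429×10^-19 J.
Since ΔE = (5² − 4²)E_1, E_1 = 1.588×10^-20 J, and L = h/√(8m_eE_1) = 1.95×10^-9 m = 1.95 nm.

L = 1.95 nm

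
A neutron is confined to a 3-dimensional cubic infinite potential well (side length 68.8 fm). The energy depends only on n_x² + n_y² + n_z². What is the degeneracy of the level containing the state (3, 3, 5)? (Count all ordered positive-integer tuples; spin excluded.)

degeneracy = 3

The level has n_x² + n_y² + n_z² = 43. The ordered positive-integer solutions are (3, 3, 5), (3, 5, 3), (5, 3, 3).
That gives 3 states.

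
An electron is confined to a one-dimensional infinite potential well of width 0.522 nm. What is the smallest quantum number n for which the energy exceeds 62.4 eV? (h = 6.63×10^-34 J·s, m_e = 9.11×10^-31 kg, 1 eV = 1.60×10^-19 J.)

E_1 = h²/(8m_eL²) = 2.213×10^-19 J = 1.383 eV.
Need n² > 62.4/1.383 = 45.12, i.e. n > 6.717.
The smallest integer satisfying this is n = 7.

n = 7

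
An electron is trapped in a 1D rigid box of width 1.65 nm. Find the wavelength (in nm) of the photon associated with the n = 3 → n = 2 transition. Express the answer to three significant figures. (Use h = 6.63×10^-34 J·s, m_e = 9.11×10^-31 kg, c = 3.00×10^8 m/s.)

λ = 1.80×10^3 nm

E_1 = h²/(8m_eL²) = 2.215×10^-20 J, so ΔE = (3² − 2²)E_1 = 1.108×10^-19 J.
λ = hc/ΔE = (6.63×10^-34·3.00×10^8)/1.108×10^-19 = 1.80×10^-6 m = 1.80×10^3 nm.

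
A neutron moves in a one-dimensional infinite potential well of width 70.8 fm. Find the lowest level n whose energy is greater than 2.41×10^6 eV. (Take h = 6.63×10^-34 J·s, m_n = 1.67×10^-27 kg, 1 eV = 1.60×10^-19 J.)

E_1 = h²/(8m_nL²) = 6.564×10^-15 J = 4.102×10^4 eV.
Need n² > 2.41×10^6/4.102×10^4 = 58.75, i.e. n > 7.665.
The smallest integer satisfying this is n = 8.

n = 8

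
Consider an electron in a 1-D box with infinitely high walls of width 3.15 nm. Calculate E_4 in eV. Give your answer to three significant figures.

E_4 = 0.606 eV

For an infinite well E_n = n²h²/(8m_eL²), so E_1 = h²/(8m_eL²) = (6.626×10^-34)²/(8·9.109×10^-31·(3.15×10^-9 m)²) = 6.072×10^-21 J.
Then E_4 = 4²·E_1 = 16·6.072×10^-21 J = 9.715×10^-20 J.
Converting, E_4 = 9.715×10^-20 J / (1.602×10^-19 J/eV) = 0.606 eV.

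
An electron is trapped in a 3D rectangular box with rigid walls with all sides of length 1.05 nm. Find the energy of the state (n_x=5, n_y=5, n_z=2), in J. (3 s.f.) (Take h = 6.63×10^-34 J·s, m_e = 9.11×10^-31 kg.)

For a 3D rectangular well E = (h²/8m_e)·Σ n_i²/L_i² = (6.63×10^-34)²/(8·9.11×10^-31) · [5²/(1.05 nm)² + 5²/(1.05 nm)² + 2²/(1.05 nm)²].
Evaluating gives E = 2.95×10^-18 J.

E = 2.95×10^-18 J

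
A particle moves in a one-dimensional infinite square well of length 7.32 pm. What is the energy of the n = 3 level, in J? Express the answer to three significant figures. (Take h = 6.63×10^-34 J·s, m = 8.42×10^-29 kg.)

For an infinite well E_n = n²h²/(8mL²), so E_1 = h²/(8mL²) = (6.63×10^-34)²/(8·8.42×10^-29·(7.32×10^-12 m)²) = 1.218×10^-17 J.
Then E_3 = 3²·E_1 = 9·1.218×10^-17 J = 1.10×10^-16 J.

E_3 = 1.10×10^-16 J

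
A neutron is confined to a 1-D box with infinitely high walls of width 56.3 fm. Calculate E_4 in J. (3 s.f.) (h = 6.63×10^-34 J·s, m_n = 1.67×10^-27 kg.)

For an infinite well E_n = n²h²/(8m_nL²), so E_1 = h²/(8m_nL²) = (6.63×10^-34)²/(8·1.67×10^-27·(5.63×10^-14 m)²) = 1.038×10^-14 J.
Then E_4 = 4²·E_1 = 16·1.038×10^-14 J = 1.66×10^-13 J.

E_4 = 1.66×10^-13 J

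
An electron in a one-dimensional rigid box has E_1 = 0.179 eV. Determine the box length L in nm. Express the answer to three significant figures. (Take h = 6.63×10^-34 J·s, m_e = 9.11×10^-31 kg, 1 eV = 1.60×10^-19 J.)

From E_n = n²h²/(8m_eL²), L = n·h/√(8m_eE_n).
E_1 = 0.179 eV = 2.864×10^-20 J, so L = 1·6.63×10^-34/√(8·9.11×10^-31·2.864×10^-20) = 1.45×10^-9 m = 1.45 nm.

L = 1.45 nm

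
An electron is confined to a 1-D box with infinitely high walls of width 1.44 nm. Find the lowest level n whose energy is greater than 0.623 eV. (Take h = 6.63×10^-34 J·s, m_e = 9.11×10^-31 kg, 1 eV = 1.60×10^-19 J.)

E_1 = h²/(8m_eL²) = 2.909×10^-20 J = 0.1818 eV.
Need n² > 0.623/0.1818 = 3.427, i.e. n > 1.851.
The smallest integer satisfying this is n = 2.

n = 2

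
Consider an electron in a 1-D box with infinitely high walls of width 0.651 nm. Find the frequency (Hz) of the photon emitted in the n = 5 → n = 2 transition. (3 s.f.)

f = 4.51×10^15 Hz

E_1 = h²/(8m_eL²) = 1.422×10^-19 J and ΔE = (5² − 2²)E_1 = 2.986×10^-18 J.
f = ΔE/h = 2.986×10^-18/6.626×10^-34 = 4.51×10^15 Hz.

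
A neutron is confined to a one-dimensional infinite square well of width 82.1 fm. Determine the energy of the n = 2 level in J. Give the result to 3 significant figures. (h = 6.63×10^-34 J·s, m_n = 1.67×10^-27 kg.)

For an infinite well E_n = n²h²/(8m_nL²), so E_1 = h²/(8m_nL²) = (6.63×10^-34)²/(8·1.67×10^-27·(8.21×10^-14 m)²) = 4.881×10^-15 J.
Then E_2 = 2²·E_1 = 4·4.881×10^-15 J = 1.95×10^-14 J.

E_2 = 1.95×10^-14 J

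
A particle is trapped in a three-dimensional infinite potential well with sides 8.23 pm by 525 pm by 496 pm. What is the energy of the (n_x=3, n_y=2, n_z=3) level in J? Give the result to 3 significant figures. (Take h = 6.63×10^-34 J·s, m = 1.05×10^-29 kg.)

E = 6.96×10^-16 J

For a 3D rectangular well E = (h²/8m)·Σ n_i²/L_i² = (6.63×10^-34)²/(8·1.05×10^-29) · [3²/(8.23 pm)² + 2²/(525 pm)² + 3²/(496 pm)²].
Evaluating gives E = 6.96×10^-16 J.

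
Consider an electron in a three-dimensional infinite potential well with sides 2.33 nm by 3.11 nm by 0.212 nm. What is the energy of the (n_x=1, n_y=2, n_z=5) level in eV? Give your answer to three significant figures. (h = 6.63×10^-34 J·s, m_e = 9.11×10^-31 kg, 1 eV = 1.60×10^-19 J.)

E = 210 eV

For a 3D rectangular well E = (h²/8m_e)·Σ n_i²/L_i² = (6.63×10^-34)²/(8·9.11×10^-31) · [1²/(2.33 nm)² + 2²/(3.11 nm)² + 5²/(0.212 nm)²].
Evaluating gives E = 3.359×10^-17 J = 210 eV.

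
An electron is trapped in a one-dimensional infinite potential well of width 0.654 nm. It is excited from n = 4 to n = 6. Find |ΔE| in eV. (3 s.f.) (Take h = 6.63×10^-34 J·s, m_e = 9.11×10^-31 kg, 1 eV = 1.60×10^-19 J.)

E_1 = h²/(8m_eL²) = 1.410×10^-19 J.
|ΔE| = |4² − 6²|·E_1 = 20·1.410×10^-19 J = 2.820×10^-18 J = 17.6 eV.

|ΔE| = 17.6 eV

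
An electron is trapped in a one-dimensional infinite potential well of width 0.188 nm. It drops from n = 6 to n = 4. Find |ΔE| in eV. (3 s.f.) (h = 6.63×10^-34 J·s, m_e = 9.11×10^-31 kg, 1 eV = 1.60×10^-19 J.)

|ΔE| = 213 eV

E_1 = h²/(8m_eL²) = 1.706×10^-18 J.
|ΔE| = |6² − 4²|·E_1 = 20·1.706×10^-18 J = 3.412×10^-17 J = 213 eV.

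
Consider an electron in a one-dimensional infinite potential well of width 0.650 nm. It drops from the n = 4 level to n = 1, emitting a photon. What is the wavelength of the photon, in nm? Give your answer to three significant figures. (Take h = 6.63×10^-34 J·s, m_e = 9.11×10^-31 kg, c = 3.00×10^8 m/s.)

E_1 = h²/(8m_eL²) = 1.428×10^-19 J, so ΔE = (4² − 1²)E_1 = 2.142×10^-18 J.
λ = hc/ΔE = (6.63×10^-34·3.00×10^8)/2.142×10^-18 = 9.29×10^-8 m = 92.9 nm.

λ = 92.9 nm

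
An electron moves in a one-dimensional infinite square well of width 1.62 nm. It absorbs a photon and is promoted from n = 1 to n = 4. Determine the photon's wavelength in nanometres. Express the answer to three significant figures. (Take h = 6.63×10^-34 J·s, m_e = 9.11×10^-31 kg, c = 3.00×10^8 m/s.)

E_1 = h²/(8m_eL²) = 2.298×10^-20 J, so ΔE = (4² − 1²)E_1 = 3.447×10^-19 J.
λ = hc/ΔE = (6.63×10^-34·3.00×10^8)/3.447×10^-19 = 5.77×10^-7 m = 577 nm.

λ = 577 nm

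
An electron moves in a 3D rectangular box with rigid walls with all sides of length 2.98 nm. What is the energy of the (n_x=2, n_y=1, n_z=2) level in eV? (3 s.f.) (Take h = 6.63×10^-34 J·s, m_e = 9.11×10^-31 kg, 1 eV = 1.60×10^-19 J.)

E = 0.382 eV

For a 3D rectangular well E = (h²/8m_e)·Σ n_i²/L_i² = (6.63×10^-34)²/(8·9.11×10^-31) · [2²/(2.98 nm)² + 1²/(2.98 nm)² + 2²/(2.98 nm)²].
Evaluating gives E = 6.113×10^-20 J = 0.382 eV.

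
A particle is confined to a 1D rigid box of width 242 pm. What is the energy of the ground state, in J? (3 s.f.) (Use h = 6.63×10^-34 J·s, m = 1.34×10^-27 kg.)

For an infinite well E_n = n²h²/(8mL²), so E_1 = h²/(8mL²) = (6.63×10^-34)²/(8·1.34×10^-27·(2.42×10^-10 m)²) = 7.002×10^-22 J.

E_1 = 7.00×10^-22 J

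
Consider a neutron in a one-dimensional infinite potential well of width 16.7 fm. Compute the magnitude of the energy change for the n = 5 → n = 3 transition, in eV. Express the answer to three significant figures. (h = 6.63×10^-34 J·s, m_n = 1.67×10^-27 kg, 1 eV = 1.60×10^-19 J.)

E_1 = h²/(8m_nL²) = 1.180×10^-13 J.
|ΔE| = |5² − 3²|·E_1 = 16·1.180×10^-13 J = 1.888×10^-12 J = 1.18×10^7 eV.

|ΔE| = 1.18×10^7 eV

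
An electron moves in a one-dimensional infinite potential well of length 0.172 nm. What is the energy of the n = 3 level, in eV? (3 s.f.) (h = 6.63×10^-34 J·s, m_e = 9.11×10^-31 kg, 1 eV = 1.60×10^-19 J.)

E_3 = 115 eV

For an infinite well E_n = n²h²/(8m_eL²), so E_1 = h²/(8m_eL²) = (6.63×10^-34)²/(8·9.11×10^-31·(1.72×10^-10 m)²) = 2.039×10^-18 J.
Then E_3 = 3²·E_1 = 9·2.039×10^-18 J = 1.835×10^-17 J.
Converting, E_3 = 1.835×10^-17 J / (1.60×10^-19 J/eV) = 115 eV.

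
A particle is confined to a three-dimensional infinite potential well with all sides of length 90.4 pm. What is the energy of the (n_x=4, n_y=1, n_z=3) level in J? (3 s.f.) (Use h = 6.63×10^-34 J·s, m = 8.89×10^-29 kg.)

For a 3D rectangular well E = (h²/8m)·Σ n_i²/L_i² = (6.63×10^-34)²/(8·8.89×10^-29) · [4²/(90.4 pm)² + 1²/(90.4 pm)² + 3²/(90.4 pm)²].
Evaluating gives E = 1.97×10^-18 J.

E = 1.97×10^-18 J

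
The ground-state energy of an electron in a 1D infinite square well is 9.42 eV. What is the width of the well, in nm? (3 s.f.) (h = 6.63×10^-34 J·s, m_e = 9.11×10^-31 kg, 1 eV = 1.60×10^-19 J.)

From E_n = n²h²/(8m_eL²), L = n·h/√(8m_eE_n).
E_1 = 9.42 eV = 1.507×10^-18 J, so L = 1·6.63×10^-34/√(8·9.11×10^-31·1.507×10^-18) = 2.00×10^-10 m = 0.200 nm.

L = 0.200 nm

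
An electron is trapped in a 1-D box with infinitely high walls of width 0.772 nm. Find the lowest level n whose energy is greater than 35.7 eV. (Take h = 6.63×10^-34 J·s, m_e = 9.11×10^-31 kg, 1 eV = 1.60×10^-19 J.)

n = 8

E_1 = h²/(8m_eL²) = 1.012×10^-19 J = 0.6325 eV.
Need n² > 35.7/0.6325 = 56.44, i.e. n > 7.513.
The smallest integer satisfying this is n = 8.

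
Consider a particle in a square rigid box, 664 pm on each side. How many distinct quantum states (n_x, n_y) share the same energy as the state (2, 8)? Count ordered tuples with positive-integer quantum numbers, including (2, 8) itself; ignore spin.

degeneracy = 2

The level has n_x² + n_y² = 68. The ordered positive-integer solutions are (2, 8), (8, 2).
That gives 2 states.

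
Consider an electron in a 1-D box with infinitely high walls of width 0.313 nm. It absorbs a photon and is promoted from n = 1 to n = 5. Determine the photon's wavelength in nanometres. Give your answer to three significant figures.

E_1 = h²/(8m_eL²) = 6.150×10^-19 J, so ΔE = (5² − 1²)E_1 = 1.476×10^-17 J.
λ = hc/ΔE = (6.626×10^-34·2.998×10^8)/1.476×10^-17 = 1.35×10^-8 m = 13.5 nm.

λ = 13.5 nm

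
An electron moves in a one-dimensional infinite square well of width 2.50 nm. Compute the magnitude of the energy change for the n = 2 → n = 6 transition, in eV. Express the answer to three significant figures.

E_1 = h²/(8m_eL²) = 9.640×10^-21 J.
|ΔE| = |2² − 6²|·E_1 = 32·9.640×10^-21 J = 3.085×10^-19 J = 1.93 eV.

|ΔE| = 1.93 eV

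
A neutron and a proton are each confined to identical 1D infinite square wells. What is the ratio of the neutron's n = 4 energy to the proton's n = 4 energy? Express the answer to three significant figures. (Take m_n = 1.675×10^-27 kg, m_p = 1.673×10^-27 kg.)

E_n ∝ 1/m at fixed n and L, so the ratio is m_p/m_n = 1.673×10^-27/1.675×10^-27 = 0.999.

0.999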